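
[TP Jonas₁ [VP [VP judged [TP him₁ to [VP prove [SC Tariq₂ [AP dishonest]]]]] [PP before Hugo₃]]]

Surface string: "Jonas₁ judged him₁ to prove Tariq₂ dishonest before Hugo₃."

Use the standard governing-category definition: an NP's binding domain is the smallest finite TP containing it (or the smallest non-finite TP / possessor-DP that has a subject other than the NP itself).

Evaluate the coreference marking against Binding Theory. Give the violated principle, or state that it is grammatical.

The two coindexed NPs are *Jonas₁* and *him₁*.
*him₁* is a pronoun. Its binding domain is the matrix TP, whose subject is Jonas₁.
*Jonas₁* c-commands it within that domain and carries the same index.
The pronoun is locally bound → Principle B violation.

Principle B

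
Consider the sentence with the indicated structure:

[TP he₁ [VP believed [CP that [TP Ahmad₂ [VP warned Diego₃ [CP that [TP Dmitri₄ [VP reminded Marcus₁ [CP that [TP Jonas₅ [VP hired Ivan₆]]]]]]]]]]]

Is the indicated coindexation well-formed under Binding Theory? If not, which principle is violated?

The two coindexed NPs are *he₁* and *Marcus₁*.
*Marcus₁* is an R-expression. Principle C requires it to be free everywhere.
*he₁* c-commands it and carries the same index.
The R-expression is bound → Principle C violation.

Principle C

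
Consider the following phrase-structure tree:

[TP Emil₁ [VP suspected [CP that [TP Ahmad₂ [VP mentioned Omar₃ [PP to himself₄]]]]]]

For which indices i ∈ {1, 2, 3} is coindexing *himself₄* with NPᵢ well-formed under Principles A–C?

*himself* is an anaphor, so Principle A applies: it must be bound in its binding domain.
Binding domain of *himself₄*: the embedded TP, whose subject is Ahmad₂.
*Emil₁* c-commands the anaphor but is outside its binding domain → cannot satisfy Principle A.
*Ahmad₂* c-commands the anaphor within its binding domain → licit binder.
*Omar₃* c-commands the anaphor within its binding domain → licit binder.

{2, 3}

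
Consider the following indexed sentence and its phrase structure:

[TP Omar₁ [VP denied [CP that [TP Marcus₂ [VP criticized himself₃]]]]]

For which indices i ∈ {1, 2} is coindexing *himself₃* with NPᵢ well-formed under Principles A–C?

{2}

*himself* is an anaphor, so Principle A applies: it must be bound in its binding domain.
Binding domain of *himself₃*: the embedded TP, whose subject is Marcus₂.
*Omar₁* c-commands the anaphor but is outside its binding domain → cannot satisfy Principle A.
*Marcus₂* c-commands the anaphor within its binding domain → licit binder.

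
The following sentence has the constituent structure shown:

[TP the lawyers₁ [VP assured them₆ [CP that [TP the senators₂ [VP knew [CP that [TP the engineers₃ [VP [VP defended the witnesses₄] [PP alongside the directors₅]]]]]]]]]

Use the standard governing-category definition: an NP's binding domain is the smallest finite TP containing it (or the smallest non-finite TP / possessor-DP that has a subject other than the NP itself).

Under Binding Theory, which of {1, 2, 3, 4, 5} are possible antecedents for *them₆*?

*them* is a pronoun, so Principle B applies: it must be free in its binding domain.
Binding domain of *them₆*: the matrix TP, whose subject is the lawyers₁.
*the lawyers₁* c-commands the pronoun within its binding domain → coindexation would violate Principle B.
*the senators₂*: the pronoun c-commands this R-expression → coindexation would violate Principle C on *the senators₂*.
*the engineers₃*: the pronoun c-commands this R-expression → coindexation would violate Principle C on *the engineers₃*.
*the witnesses₄*: the pronoun c-commands this R-expression → coindexation would violate Principle C on *the witnesses₄*.
*the directors₅*: the pronoun c-commands this R-expression → coindexation would violate Principle C on *the directors₅*.

none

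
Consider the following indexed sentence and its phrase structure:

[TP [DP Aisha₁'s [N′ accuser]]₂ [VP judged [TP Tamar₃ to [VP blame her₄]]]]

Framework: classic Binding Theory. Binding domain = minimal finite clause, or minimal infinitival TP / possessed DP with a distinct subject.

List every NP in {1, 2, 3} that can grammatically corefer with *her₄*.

*her* is a pronoun, so Principle B applies: it must be free in its binding domain.
Binding domain of *her₄*: the embedded TP, whose subject is Tamar₃.
*Aisha₁* and the pronoun do not c-command one another → neither Principle B nor Principle C is at stake; coindexation permitted.
*[Aisha₁'s accuser]₂* c-commands the pronoun but from outside its binding domain, and is not c-commanded by it → coindexation permitted.
*Tamar₃* c-commands the pronoun within its binding domain → coindexation would violate Principle B.

{1, 2}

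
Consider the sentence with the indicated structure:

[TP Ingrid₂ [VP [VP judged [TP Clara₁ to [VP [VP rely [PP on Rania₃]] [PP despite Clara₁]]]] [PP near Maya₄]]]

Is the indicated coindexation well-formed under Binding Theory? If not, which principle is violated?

The two coindexed NPs are *Clara₁* (the higher occurrence) and *Clara₁* (the lower occurrence).
*Clara₁* (the lower occurrence) is an R-expression. Principle C requires it to be free everywhere.
*Clara₁* (the higher occurrence) c-commands it and carries the same index.
The R-expression is bound → Principle C violation.

Principle C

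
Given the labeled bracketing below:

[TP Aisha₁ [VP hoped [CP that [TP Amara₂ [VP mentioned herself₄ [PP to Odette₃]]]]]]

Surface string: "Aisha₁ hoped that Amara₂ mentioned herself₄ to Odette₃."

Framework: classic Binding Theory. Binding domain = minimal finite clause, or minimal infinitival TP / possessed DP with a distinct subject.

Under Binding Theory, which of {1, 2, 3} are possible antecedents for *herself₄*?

*herself* is an anaphor, so Principle A applies: it must be bound in its binding domain.
Binding domain of *herself₄*: the embedded TP, whose subject is Amara₂.
*Aisha₁* c-commands the anaphor but is outside its binding domain → cannot satisfy Principle A.
*Amara₂* c-commands the anaphor within its binding domain → licit binder.
*Odette₃* does not c-command the anaphor → cannot bind it.

{2}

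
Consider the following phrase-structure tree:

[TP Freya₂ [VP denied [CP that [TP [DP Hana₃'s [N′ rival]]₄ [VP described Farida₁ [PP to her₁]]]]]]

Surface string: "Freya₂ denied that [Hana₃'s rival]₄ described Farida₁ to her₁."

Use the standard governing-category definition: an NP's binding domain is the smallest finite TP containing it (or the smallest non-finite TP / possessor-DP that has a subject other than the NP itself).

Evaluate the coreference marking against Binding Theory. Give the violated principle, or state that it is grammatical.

The two coindexed NPs are *Farida₁* and *her₁*.
*her₁* is a pronoun. Its binding domain is the embedded TP, whose subject is [Hana₃'s rival]₄.
*Farida₁* c-commands it within that domain and carries the same index.
The pronoun is locally bound → Principle B violation.

Principle B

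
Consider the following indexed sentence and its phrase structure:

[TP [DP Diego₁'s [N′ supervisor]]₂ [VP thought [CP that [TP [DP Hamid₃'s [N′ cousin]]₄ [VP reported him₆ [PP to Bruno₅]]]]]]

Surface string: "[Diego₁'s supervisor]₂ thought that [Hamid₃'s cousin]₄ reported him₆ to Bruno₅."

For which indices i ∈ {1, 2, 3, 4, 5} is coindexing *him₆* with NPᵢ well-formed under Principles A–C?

*him* is a pronoun, so Principle B applies: it must be free in its binding domain.
Binding domain of *him₆*: the embedded TP, whose subject is [Hamid₃'s cousin]₄.
*Diego₁* and the pronoun do not c-command one another → neither Principle B nor Principle C is at stake; coindexation permitted.
*[Diego₁'s supervisor]₂* c-commands the pronoun but from outside its binding domain, and is not c-commanded by it → coindexation permitted.
*Hamid₃* and the pronoun do not c-command one another → neither Principle B nor Principle C is at stake; coindexation permitted.
*[Hamid₃'s cousin]₄* c-commands the pronoun within its binding domain → coindexation would violate Principle B.
*Bruno₅*: the pronoun c-commands this R-expression → coindexation would violate Principle C on *Bruno₅*.

{1, 2, 3}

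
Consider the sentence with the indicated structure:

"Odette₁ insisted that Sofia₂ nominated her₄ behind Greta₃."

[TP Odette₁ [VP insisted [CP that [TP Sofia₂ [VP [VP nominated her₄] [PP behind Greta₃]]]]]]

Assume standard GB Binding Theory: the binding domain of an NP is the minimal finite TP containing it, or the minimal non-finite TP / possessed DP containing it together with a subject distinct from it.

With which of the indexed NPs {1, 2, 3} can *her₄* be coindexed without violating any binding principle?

{1, 3}

*her* is a pronoun, so Principle B applies: it must be free in its binding domain.
Binding domain of *her₄*: the embedded TP, whose subject is Sofia₂.
*Odette₁* c-commands the pronoun but from outside its binding domain, and is not c-commanded by it → coindexation permitted.
*Sofia₂* c-commands the pronoun within its binding domain → coindexation would violate Principle B.
*Greta₃* and the pronoun do not c-command one another → neither Principle B nor Principle C is at stake; coindexation permitted.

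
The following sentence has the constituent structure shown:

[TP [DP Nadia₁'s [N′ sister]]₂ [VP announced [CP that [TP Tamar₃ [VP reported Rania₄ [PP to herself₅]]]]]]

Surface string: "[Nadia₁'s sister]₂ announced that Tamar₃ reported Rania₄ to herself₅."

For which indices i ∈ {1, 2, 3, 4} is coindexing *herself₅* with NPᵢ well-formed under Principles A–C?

*herself* is an anaphor, so Principle A applies: it must be bound in its binding domain.
Binding domain of *herself₅*: the embedded TP, whose subject is Tamar₃.
*Nadia₁* does not c-command the anaphor → cannot bind it.
*[Nadia₁'s sister]₂* c-commands the anaphor but is outside its binding domain → cannot satisfy Principle A.
*Tamar₃* c-commands the anaphor within its binding domain → licit binder.
*Rania₄* c-commands the anaphor within its binding domain → licit binder.

{3, 4}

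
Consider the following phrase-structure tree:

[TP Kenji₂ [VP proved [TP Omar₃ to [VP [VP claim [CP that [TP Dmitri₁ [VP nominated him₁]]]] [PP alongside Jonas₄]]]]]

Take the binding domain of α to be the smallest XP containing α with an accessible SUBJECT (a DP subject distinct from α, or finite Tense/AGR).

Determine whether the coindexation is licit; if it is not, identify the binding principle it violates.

Principle B

The two coindexed NPs are *Dmitri₁* and *him₁*.
*him₁* is a pronoun. Its binding domain is the embedded TP, whose subject is Dmitri₁.
*Dmitri₁* c-commands it within that domain and carries the same index.
The pronoun is locally bound → Principle B violation.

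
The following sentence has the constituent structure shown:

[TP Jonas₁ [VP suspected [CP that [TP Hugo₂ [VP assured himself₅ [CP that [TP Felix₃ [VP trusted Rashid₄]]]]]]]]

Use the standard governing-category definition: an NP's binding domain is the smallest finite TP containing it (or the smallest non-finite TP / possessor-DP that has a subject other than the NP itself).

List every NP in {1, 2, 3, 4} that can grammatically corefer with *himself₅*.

{2}

*himself* is an anaphor, so Principle A applies: it must be bound in its binding domain.
Binding domain of *himself₅*: the embedded TP, whose subject is Hugo₂.
*Jonas₁* c-commands the anaphor but is outside its binding domain → cannot satisfy Principle A.
*Hugo₂* c-commands the anaphor within its binding domain → licit binder.
*Felix₃* does not c-command the anaphor → cannot bind it.
*Rashid₄* does not c-command the anaphor → cannot bind it.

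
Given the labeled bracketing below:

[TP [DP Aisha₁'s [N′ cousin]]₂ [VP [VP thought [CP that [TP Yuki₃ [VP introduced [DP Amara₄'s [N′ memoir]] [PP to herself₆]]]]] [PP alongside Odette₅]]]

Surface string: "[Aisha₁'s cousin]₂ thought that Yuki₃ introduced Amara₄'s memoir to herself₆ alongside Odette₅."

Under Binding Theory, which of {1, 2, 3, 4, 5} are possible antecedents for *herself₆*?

{3}

*herself* is an anaphor, so Principle A applies: it must be bound in its binding domain.
Binding domain of *herself₆*: the embedded TP, whose subject is Yuki₃.
*Aisha₁* does not c-command the anaphor → cannot bind it.
*[Aisha₁'s cousin]₂* c-commands the anaphor but is outside its binding domain → cannot satisfy Principle A.
*Yuki₃* c-commands the anaphor within its binding domain → licit binder.
*Amara₄* does not c-command the anaphor → cannot bind it.
*Odette₅* does not c-command the anaphor → cannot bind it.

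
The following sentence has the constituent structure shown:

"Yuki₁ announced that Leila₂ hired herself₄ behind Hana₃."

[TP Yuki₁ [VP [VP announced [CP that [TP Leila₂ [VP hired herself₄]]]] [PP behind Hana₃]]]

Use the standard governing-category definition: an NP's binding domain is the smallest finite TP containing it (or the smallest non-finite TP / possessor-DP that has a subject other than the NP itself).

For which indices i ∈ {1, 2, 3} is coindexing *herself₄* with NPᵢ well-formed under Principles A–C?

*herself* is an anaphor, so Principle A applies: it must be bound in its binding domain.
Binding domain of *herself₄*: the embedded TP, whose subject is Leila₂.
*Yuki₁* c-commands the anaphor but is outside its binding domain → cannot satisfy Principle A.
*Leila₂* c-commands the anaphor within its binding domain → licit binder.
*Hana₃* does not c-command the anaphor → cannot bind it.

{2}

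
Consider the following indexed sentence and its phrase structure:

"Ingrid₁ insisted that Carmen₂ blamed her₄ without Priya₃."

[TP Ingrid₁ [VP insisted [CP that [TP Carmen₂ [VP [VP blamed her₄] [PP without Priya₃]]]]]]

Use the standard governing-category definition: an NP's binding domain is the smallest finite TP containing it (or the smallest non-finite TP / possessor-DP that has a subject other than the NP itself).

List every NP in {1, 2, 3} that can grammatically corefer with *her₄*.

*her* is a pronoun, so Principle B applies: it must be free in its binding domain.
Binding domain of *her₄*: the embedded TP, whose subject is Carmen₂.
*Ingrid₁* c-commands the pronoun but from outside its binding domain, and is not c-commanded by it → coindexation permitted.
*Carmen₂* c-commands the pronoun within its binding domain → coindexation would violate Principle B.
*Priya₃* and the pronoun do not c-command one another → neither Principle B nor Principle C is at stake; coindexation permitted.

{1, 3}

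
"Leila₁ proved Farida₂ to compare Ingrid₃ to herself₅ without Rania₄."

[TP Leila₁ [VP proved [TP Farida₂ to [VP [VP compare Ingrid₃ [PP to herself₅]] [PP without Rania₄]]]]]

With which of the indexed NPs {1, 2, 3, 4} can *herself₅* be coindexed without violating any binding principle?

*herself* is an anaphor, so Principle A applies: it must be bound in its binding domain.
Binding domain of *herself₅*: the embedded TP, whose subject is Farida₂.
*Leila₁* c-commands the anaphor but is outside its binding domain → cannot satisfy Principle A.
*Farida₂* c-commands the anaphor within its binding domain → licit binder.
*Ingrid₃* c-commands the anaphor within its binding domain → licit binder.
*Rania₄* does not c-command the anaphor → cannot bind it.

{2, 3}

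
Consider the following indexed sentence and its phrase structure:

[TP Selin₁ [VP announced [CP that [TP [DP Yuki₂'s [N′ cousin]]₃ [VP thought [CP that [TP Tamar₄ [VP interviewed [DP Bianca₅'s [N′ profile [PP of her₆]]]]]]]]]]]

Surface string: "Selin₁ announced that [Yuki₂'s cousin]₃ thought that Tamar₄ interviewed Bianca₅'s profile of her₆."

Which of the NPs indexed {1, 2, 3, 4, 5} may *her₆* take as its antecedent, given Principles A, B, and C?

{1, 2, 3, 4}

*her* is a pronoun, so Principle B applies: it must be free in its binding domain.
Binding domain of *her₆*: the possessed DP, whose subject is Bianca₅.
*Selin₁* c-commands the pronoun but from outside its binding domain, and is not c-commanded by it → coindexation permitted.
*Yuki₂* and the pronoun do not c-command one another → neither Principle B nor Principle C is at stake; coindexation permitted.
*[Yuki₂'s cousin]₃* c-commands the pronoun but from outside its binding domain, and is not c-commanded by it → coindexation permitted.
*Tamar₄* c-commands the pronoun but from outside its binding domain, and is not c-commanded by it → coindexation permitted.
*Bianca₅* c-commands the pronoun within its binding domain → coindexation would violate Principle B.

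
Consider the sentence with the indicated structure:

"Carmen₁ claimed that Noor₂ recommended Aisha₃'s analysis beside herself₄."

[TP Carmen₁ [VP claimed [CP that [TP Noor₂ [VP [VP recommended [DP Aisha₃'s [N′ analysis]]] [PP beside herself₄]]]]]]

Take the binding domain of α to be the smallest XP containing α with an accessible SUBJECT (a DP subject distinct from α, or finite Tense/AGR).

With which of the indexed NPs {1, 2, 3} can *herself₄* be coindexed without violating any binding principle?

*herself* is an anaphor, so Principle A applies: it must be bound in its binding domain.
Binding domain of *herself₄*: the embedded TP, whose subject is Noor₂.
*Carmen₁* c-commands the anaphor but is outside its binding domain → cannot satisfy Principle A.
*Noor₂* c-commands the anaphor within its binding domain → licit binder.
*Aisha₃* does not c-command the anaphor → cannot bind it.

{2}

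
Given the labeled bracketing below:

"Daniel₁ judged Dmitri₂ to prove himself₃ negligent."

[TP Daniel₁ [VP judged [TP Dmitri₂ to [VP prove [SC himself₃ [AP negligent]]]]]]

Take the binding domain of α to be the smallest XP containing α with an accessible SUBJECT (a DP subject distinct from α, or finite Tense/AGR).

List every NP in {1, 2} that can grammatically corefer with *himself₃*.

*himself* is an anaphor, so Principle A applies: it must be bound in its binding domain.
Binding domain of *himself₃*: the embedded TP, whose subject is Dmitri₂.
*Daniel₁* c-commands the anaphor but is outside its binding domain → cannot satisfy Principle A.
*Dmitri₂* c-commands the anaphor within its binding domain → licit binder.

{2}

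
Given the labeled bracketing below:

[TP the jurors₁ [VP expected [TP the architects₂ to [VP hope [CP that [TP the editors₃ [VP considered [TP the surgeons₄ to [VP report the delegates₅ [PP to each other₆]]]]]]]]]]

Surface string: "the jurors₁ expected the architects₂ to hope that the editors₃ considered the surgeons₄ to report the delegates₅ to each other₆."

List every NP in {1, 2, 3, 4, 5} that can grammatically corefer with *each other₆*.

*each other* is an anaphor, so Principle A applies: it must be bound in its binding domain.
Binding domain of *each other₆*: the embedded TP, whose subject is the surgeons₄.
*the jurors₁* c-commands the anaphor but is outside its binding domain → cannot satisfy Principle A.
*the architects₂* c-commands the anaphor but is outside its binding domain → cannot satisfy Principle A.
*the editors₃* c-commands the anaphor but is outside its binding domain → cannot satisfy Principle A.
*the surgeons₄* c-commands the anaphor within its binding domain → licit binder.
*the delegates₅* c-commands the anaphor within its binding domain → licit binder.

{4, 5}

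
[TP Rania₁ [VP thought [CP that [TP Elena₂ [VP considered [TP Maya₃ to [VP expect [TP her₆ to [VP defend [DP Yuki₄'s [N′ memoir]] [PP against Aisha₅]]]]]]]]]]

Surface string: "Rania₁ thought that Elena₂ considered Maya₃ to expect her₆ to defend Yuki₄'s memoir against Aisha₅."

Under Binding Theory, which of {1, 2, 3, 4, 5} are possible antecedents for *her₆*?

*her* is a pronoun, so Principle B applies: it must be free in its binding domain.
Binding domain of *her₆*: the embedded TP, whose subject is Maya₃.
*Rania₁* c-commands the pronoun but from outside its binding domain, and is not c-commanded by it → coindexation permitted.
*Elena₂* c-commands the pronoun but from outside its binding domain, and is not c-commanded by it → coindexation permitted.
*Maya₃* c-commands the pronoun within its binding domain → coindexation would violate Principle B.
*Yuki₄*: the pronoun c-commands this R-expression → coindexation would violate Principle C on *Yuki₄*.
*Aisha₅*: the pronoun c-commands this R-expression → coindexation would violate Principle C on *Aisha₅*.

{1, 2}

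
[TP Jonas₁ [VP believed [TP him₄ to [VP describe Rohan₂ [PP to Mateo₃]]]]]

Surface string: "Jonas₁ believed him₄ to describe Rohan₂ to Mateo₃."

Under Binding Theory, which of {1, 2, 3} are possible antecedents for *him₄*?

none

*him* is a pronoun, so Principle B applies: it must be free in its binding domain.
Binding domain of *him₄*: the matrix TP, whose subject is Jonas₁.
*Jonas₁* c-commands the pronoun within its binding domain → coindexation would violate Principle B.
*Rohan₂*: the pronoun c-commands this R-expression → coindexation would violate Principle C on *Rohan₂*.
*Mateo₃*: the pronoun c-commands this R-expression → coindexation would violate Principle C on *Mateo₃*.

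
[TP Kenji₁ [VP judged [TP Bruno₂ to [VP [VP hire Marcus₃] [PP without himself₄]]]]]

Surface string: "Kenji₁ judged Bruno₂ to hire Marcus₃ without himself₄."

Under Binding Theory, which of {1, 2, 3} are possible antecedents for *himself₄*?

{2}

*himself* is an anaphor, so Principle A applies: it must be bound in its binding domain.
Binding domain of *himself₄*: the embedded TP, whose subject is Bruno₂.
*Kenji₁* c-commands the anaphor but is outside its binding domain → cannot satisfy Principle A.
*Bruno₂* c-commands the anaphor within its binding domain → licit binder.
*Marcus₃* does not c-command the anaphor → cannot bind it.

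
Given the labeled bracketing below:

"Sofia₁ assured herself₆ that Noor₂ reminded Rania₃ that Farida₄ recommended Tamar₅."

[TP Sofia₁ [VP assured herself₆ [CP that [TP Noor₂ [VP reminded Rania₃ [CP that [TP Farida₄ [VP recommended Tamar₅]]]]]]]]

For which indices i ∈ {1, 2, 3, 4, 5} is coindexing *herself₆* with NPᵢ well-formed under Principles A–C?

*herself* is an anaphor, so Principle A applies: it must be bound in its binding domain.
Binding domain of *herself₆*: the matrix TP, whose subject is Sofia₁.
*Sofia₁* c-commands the anaphor within its binding domain → licit binder.
*Noor₂* does not c-command the anaphor → cannot bind it.
*Rania₃* does not c-command the anaphor → cannot bind it.
*Farida₄* does not c-command the anaphor → cannot bind it.
*Tamar₅* does not c-command the anaphor → cannot bind it.

{1}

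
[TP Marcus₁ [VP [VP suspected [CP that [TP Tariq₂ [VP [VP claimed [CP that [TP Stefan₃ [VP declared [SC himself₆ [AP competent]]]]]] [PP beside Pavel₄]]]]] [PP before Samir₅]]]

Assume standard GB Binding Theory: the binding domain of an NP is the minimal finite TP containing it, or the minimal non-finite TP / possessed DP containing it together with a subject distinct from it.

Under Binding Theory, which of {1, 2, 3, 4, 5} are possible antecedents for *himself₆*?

{3}

*himself* is an anaphor, so Principle A applies: it must be bound in its binding domain.
Binding domain of *himself₆*: the embedded TP, whose subject is Stefan₃.
*Marcus₁* c-commands the anaphor but is outside its binding domain → cannot satisfy Principle A.
*Tariq₂* c-commands the anaphor but is outside its binding domain → cannot satisfy Principle A.
*Stefan₃* c-commands the anaphor within its binding domain → licit binder.
*Pavel₄* does not c-command the anaphor → cannot bind it.
*Samir₅* does not c-command the anaphor → cannot bind it.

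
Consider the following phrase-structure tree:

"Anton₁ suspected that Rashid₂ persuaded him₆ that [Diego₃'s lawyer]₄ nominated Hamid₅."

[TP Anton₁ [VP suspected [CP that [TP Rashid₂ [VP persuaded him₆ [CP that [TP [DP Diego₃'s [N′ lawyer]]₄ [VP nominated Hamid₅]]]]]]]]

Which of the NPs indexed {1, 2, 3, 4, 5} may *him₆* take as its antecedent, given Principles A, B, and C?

*him* is a pronoun, so Principle B applies: it must be free in its binding domain.
Binding domain of *him₆*: the embedded TP, whose subject is Rashid₂.
*Anton₁* c-commands the pronoun but from outside its binding domain, and is not c-commanded by it → coindexation permitted.
*Rashid₂* c-commands the pronoun within its binding domain → coindexation would violate Principle B.
*Diego₃*: the pronoun c-commands this R-expression → coindexation would violate Principle C on *Diego₃*.
*[Diego₃'s lawyer]₄*: the pronoun c-commands this R-expression → coindexation would violate Principle C on *[Diego₃'s lawyer]₄*.
*Hamid₅*: the pronoun c-commands this R-expression → coindexation would violate Principle C on *Hamid₅*.

{1}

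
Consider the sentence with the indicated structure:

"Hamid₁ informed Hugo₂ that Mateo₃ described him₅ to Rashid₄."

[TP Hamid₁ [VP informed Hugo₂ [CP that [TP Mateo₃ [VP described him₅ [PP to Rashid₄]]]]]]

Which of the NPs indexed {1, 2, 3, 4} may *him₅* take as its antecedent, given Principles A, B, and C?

*him* is a pronoun, so Principle B applies: it must be free in its binding domain.
Binding domain of *him₅*: the embedded TP, whose subject is Mateo₃.
*Hamid₁* c-commands the pronoun but from outside its binding domain, and is not c-commanded by it → coindexation permitted.
*Hugo₂* c-commands the pronoun but from outside its binding domain, and is not c-commanded by it → coindexation permitted.
*Mateo₃* c-commands the pronoun within its binding domain → coindexation would violate Principle B.
*Rashid₄*: the pronoun c-commands this R-expression → coindexation would violate Principle C on *Rashid₄*.

{1, 2}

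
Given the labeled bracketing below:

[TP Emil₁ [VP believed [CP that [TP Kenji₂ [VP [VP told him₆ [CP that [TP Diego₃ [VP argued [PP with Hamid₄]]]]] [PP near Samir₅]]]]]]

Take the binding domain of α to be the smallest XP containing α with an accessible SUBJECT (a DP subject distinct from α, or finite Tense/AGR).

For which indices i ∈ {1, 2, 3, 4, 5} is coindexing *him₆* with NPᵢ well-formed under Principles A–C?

*him* is a pronoun, so Principle B applies: it must be free in its binding domain.
Binding domain of *him₆*: the embedded TP, whose subject is Kenji₂.
*Emil₁* c-commands the pronoun but from outside its binding domain, and is not c-commanded by it → coindexation permitted.
*Kenji₂* c-commands the pronoun within its binding domain → coindexation would violate Principle B.
*Diego₃*: the pronoun c-commands this R-expression → coindexation would violate Principle C on *Diego₃*.
*Hamid₄*: the pronoun c-commands this R-expression → coindexation would violate Principle C on *Hamid₄*.
*Samir₅* and the pronoun do not c-command one another → neither Principle B nor Principle C is at stake; coindexation permitted.

{1, 5}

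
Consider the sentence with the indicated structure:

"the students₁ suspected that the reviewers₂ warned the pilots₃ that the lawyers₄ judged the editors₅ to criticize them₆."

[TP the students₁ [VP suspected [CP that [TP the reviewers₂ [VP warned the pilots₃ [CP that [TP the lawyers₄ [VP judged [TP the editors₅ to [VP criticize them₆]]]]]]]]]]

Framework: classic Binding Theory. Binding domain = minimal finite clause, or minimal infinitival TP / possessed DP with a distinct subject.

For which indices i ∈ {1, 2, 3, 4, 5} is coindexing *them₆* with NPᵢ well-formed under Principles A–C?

{1, 2, 3, 4}

*them* is a pronoun, so Principle B applies: it must be free in its binding domain.
Binding domain of *them₆*: the embedded TP, whose subject is the editors₅.
*the students₁* c-commands the pronoun but from outside its binding domain, and is not c-commanded by it → coindexation permitted.
*the reviewers₂* c-commands the pronoun but from outside its binding domain, and is not c-commanded by it → coindexation permitted.
*the pilots₃* c-commands the pronoun but from outside its binding domain, and is not c-commanded by it → coindexation permitted.
*the lawyers₄* c-commands the pronoun but from outside its binding domain, and is not c-commanded by it → coindexation permitted.
*the editors₅* c-commands the pronoun within its binding domain → coindexation would violate Principle B.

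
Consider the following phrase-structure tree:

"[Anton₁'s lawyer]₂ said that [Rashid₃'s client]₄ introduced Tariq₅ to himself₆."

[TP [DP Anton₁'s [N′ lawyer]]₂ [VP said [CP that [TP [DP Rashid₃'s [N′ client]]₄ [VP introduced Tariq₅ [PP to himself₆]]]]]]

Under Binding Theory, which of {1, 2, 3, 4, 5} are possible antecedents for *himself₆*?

*himself* is an anaphor, so Principle A applies: it must be bound in its binding domain.
Binding domain of *himself₆*: the embedded TP, whose subject is [Rashid₃'s client]₄.
*Anton₁* does not c-command the anaphor → cannot bind it.
*[Anton₁'s lawyer]₂* c-commands the anaphor but is outside its binding domain → cannot satisfy Principle A.
*Rashid₃* does not c-command the anaphor → cannot bind it.
*[Rashid₃'s client]₄* c-commands the anaphor within its binding domain → licit binder.
*Tariq₅* c-commands the anaphor within its binding domain → licit binder.

{4, 5}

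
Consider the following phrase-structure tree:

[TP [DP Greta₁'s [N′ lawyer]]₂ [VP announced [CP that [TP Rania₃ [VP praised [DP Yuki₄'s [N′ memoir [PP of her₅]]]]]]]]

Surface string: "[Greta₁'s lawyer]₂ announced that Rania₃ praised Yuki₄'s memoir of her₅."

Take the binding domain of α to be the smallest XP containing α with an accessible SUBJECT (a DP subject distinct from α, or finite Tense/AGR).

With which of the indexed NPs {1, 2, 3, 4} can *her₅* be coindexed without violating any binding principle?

*her* is a pronoun, so Principle B applies: it must be free in its binding domain.
Binding domain of *her₅*: the possessed DP, whose subject is Yuki₄.
*Greta₁* and the pronoun do not c-command one another → neither Principle B nor Principle C is at stake; coindexation permitted.
*[Greta₁'s lawyer]₂* c-commands the pronoun but from outside its binding domain, and is not c-commanded by it → coindexation permitted.
*Rania₃* c-commands the pronoun but from outside its binding domain, and is not c-commanded by it → coindexation permitted.
*Yuki₄* c-commands the pronoun within its binding domain → coindexation would violate Principle B.

{1, 2, 3}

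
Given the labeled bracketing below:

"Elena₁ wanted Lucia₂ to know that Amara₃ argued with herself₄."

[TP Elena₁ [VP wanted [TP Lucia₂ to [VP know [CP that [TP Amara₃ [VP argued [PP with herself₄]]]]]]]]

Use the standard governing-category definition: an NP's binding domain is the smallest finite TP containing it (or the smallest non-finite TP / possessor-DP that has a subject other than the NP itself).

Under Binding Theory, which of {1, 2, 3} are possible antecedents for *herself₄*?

*herself* is an anaphor, so Principle A applies: it must be bound in its binding domain.
Binding domain of *herself₄*: the embedded TP, whose subject is Amara₃.
*Elena₁* c-commands the anaphor but is outside its binding domain → cannot satisfy Principle A.
*Lucia₂* c-commands the anaphor but is outside its binding domain → cannot satisfy Principle A.
*Amara₃* c-commands the anaphor within its binding domain → licit binder.

{3}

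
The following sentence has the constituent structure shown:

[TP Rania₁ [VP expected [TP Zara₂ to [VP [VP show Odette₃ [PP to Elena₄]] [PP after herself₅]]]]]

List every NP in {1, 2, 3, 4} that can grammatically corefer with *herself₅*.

*herself* is an anaphor, so Principle A applies: it must be bound in its binding domain.
Binding domain of *herself₅*: the embedded TP, whose subject is Zara₂.
*Rania₁* c-commands the anaphor but is outside its binding domain → cannot satisfy Principle A.
*Zara₂* c-commands the anaphor within its binding domain → licit binder.
*Odette₃* does not c-command the anaphor → cannot bind it.
*Elena₄* does not c-command the anaphor → cannot bind it.

{2}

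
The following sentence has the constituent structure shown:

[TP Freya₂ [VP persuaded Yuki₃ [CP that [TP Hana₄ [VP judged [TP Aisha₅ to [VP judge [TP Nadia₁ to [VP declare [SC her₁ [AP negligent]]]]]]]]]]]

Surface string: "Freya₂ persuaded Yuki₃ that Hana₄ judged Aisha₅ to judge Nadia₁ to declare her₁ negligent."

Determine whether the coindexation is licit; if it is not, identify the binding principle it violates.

Principle B

The two coindexed NPs are *Nadia₁* and *her₁*.
*her₁* is a pronoun. Its binding domain is the embedded TP, whose subject is Nadia₁.
*Nadia₁* c-commands it within that domain and carries the same index.
The pronoun is locally bound → Principle B violation.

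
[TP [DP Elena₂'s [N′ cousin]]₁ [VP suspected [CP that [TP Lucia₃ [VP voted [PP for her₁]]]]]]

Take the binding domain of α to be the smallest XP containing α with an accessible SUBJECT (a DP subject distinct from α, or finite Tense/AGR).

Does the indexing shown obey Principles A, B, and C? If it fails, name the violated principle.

The two coindexed NPs are *[Elena₂'s cousin]₁* and *her₁*.
*her₁* is a pronoun; its binding domain is the embedded TP, whose subject is Lucia₃. Within that domain it is c-commanded only by *Lucia₃*, which carries a different index — the pronoun is free locally, so Principle B holds.
*[Elena₂'s cousin]₁* is an R-expression; *her₁* does not c-command it, and no other NP shares its index, so Principle C is satisfied.
All principles are respected.

grammatical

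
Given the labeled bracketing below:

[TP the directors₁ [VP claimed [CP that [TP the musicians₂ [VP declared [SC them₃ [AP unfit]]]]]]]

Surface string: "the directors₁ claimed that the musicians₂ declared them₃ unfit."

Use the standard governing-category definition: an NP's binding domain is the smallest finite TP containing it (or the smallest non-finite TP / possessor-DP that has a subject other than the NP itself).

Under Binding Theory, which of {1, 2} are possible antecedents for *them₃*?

*them* is a pronoun, so Principle B applies: it must be free in its binding domain.
Binding domain of *them₃*: the embedded TP, whose subject is the musicians₂.
*the directors₁* c-commands the pronoun but from outside its binding domain, and is not c-commanded by it → coindexation permitted.
*the musicians₂* c-commands the pronoun within its binding domain → coindexation would violate Principle B.

{1}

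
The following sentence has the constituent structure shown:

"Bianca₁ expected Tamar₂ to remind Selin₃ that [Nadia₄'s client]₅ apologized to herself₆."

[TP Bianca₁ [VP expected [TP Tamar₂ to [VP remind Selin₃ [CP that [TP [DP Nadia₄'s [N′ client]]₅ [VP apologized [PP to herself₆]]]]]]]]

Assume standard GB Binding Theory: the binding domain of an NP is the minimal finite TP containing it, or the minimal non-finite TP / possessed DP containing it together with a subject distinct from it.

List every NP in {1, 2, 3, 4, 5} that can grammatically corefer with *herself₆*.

{5}

*herself* is an anaphor, so Principle A applies: it must be bound in its binding domain.
Binding domain of *herself₆*: the embedded TP, whose subject is [Nadia₄'s client]₅.
*Bianca₁* c-commands the anaphor but is outside its binding domain → cannot satisfy Principle A.
*Tamar₂* c-commands the anaphor but is outside its binding domain → cannot satisfy Principle A.
*Selin₃* c-commands the anaphor but is outside its binding domain → cannot satisfy Principle A.
*Nadia₄* does not c-command the anaphor → cannot bind it.
*[Nadia₄'s client]₅* c-commands the anaphor within its binding domain → licit binder.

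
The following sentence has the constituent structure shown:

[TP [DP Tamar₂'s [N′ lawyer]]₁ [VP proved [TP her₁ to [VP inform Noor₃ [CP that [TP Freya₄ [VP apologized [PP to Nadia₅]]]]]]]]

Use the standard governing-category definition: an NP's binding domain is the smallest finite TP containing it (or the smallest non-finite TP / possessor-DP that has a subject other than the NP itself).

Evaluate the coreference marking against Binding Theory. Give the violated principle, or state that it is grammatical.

Principle B

The two coindexed NPs are *[Tamar₂'s lawyer]₁* and *her₁*.
*her₁* is a pronoun. Its binding domain is the matrix TP, whose subject is [Tamar₂'s lawyer]₁.
*[Tamar₂'s lawyer]₁* c-commands it within that domain and carries the same index.
The pronoun is locally bound → Principle B violation.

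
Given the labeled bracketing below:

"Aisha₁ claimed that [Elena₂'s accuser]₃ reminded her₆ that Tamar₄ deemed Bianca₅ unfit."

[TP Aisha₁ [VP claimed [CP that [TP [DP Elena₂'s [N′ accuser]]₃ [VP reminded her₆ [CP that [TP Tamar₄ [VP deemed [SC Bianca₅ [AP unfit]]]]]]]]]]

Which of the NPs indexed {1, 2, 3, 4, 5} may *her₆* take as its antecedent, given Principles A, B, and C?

{1, 2}

*her* is a pronoun, so Principle B applies: it must be free in its binding domain.
Binding domain of *her₆*: the embedded TP, whose subject is [Elena₂'s accuser]₃.
*Aisha₁* c-commands the pronoun but from outside its binding domain, and is not c-commanded by it → coindexation permitted.
*Elena₂* and the pronoun do not c-command one another → neither Principle B nor Principle C is at stake; coindexation permitted.
*[Elena₂'s accuser]₃* c-commands the pronoun within its binding domain → coindexation would violate Principle B.
*Tamar₄*: the pronoun c-commands this R-expression → coindexation would violate Principle C on *Tamar₄*.
*Bianca₅*: the pronoun c-commands this R-expression → coindexation would violate Principle C on *Bianca₅*.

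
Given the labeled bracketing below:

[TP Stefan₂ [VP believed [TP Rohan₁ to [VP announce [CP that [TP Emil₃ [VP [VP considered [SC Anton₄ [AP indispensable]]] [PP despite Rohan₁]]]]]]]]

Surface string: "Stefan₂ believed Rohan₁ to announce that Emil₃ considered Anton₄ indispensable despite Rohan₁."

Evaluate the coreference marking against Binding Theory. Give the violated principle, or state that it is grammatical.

Principle C

The two coindexed NPs are *Rohan₁* (the higher occurrence) and *Rohan₁* (the lower occurrence).
*Rohan₁* (the lower occurrence) is an R-expression. Principle C requires it to be free everywhere.
*Rohan₁* (the higher occurrence) c-commands it and carries the same index.
The R-expression is bound → Principle C violation.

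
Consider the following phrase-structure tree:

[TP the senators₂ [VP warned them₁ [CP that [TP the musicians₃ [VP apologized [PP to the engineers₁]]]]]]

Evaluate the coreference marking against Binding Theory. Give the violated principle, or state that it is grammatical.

Principle C

The two coindexed NPs are *them₁* and *the engineers₁*.
*the engineers₁* is an R-expression. Principle C requires it to be free everywhere.
*them₁* c-commands it and carries the same index.
The R-expression is bound → Principle C violation.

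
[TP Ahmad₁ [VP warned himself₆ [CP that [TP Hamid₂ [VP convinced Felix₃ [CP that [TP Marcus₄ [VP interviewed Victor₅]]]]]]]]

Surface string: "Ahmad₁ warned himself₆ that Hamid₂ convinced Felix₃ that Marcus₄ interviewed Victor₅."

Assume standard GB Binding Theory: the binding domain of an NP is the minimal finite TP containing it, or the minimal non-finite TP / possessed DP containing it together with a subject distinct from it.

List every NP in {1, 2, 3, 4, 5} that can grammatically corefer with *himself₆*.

{1}

*himself* is an anaphor, so Principle A applies: it must be bound in its binding domain.
Binding domain of *himself₆*: the matrix TP, whose subject is Ahmad₁.
*Ahmad₁* c-commands the anaphor within its binding domain → licit binder.
*Hamid₂* does not c-command the anaphor → cannot bind it.
*Felix₃* does not c-command the anaphor → cannot bind it.
*Marcus₄* does not c-command the anaphor → cannot bind it.
*Victor₅* does not c-command the anaphor → cannot bind it.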